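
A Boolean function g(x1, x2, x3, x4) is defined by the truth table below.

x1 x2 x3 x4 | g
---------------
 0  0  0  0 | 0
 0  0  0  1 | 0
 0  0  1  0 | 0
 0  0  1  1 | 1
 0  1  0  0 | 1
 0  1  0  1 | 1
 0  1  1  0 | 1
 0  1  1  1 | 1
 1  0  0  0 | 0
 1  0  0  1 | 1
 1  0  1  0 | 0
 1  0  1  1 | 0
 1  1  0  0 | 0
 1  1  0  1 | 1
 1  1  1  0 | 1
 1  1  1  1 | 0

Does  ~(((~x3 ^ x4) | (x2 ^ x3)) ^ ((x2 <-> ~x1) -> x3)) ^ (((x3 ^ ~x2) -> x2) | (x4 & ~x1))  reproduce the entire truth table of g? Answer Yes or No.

No

Check the formula against g row by row:
  x1=0, x2=0, x3=0, x4=0: formula gives 1, but g = 0 ✗
Since they disagree at (0,0,0,0), the expression is not a correct formula for g.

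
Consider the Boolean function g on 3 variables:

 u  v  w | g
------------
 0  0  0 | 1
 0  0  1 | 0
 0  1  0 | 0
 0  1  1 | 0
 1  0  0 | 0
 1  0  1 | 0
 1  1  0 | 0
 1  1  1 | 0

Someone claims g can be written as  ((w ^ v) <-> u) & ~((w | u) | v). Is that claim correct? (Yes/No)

Test each input against both g and the formula:
  u=0, v=0, w=0: formula gives 1, g = 1 ✓
  u=0, v=0, w=1: formula gives 0, g = 0 ✓
  u=0, v=1, w=0: formula gives 0, g = 0 ✓
  u=0, v=1, w=1: formula gives 0, g = 0 ✓
  u=1, v=0, w=0: formula gives 0, g = 0 ✓
  … (the remaining 3 rows also agree.)
No disagreement on any input; they are logically equivalent.

Yes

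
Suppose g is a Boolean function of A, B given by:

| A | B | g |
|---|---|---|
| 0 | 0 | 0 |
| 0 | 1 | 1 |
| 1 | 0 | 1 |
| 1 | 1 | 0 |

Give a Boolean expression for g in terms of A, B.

The output is 1 exactly when an odd number of inputs are 1 — the 2-way XOR (parity).

g(A, B) = A ⊕ B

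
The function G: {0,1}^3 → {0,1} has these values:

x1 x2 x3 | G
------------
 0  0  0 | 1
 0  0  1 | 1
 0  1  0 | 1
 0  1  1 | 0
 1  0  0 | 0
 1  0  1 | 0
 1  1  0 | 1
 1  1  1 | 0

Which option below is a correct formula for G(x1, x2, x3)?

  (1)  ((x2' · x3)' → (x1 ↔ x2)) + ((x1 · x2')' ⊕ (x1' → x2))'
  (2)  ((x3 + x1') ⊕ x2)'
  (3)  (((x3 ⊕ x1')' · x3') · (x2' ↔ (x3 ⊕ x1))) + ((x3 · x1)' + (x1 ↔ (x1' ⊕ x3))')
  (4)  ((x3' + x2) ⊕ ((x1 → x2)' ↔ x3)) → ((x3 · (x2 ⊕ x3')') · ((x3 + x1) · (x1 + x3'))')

(1): at (0,1,1) it gives 1, but G = 0 — eliminated.
(2): at (0,0,0) it gives 0, but G = 1 — eliminated.
(3): at (0,1,1) it gives 1, but G = 0 — eliminated.
Only (4) survives; checking it on all 8 rows confirms it matches G.

4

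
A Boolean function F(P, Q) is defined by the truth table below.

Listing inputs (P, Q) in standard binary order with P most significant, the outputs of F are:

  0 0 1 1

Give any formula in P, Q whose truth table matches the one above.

F(P, Q) = P

The output simply equals P.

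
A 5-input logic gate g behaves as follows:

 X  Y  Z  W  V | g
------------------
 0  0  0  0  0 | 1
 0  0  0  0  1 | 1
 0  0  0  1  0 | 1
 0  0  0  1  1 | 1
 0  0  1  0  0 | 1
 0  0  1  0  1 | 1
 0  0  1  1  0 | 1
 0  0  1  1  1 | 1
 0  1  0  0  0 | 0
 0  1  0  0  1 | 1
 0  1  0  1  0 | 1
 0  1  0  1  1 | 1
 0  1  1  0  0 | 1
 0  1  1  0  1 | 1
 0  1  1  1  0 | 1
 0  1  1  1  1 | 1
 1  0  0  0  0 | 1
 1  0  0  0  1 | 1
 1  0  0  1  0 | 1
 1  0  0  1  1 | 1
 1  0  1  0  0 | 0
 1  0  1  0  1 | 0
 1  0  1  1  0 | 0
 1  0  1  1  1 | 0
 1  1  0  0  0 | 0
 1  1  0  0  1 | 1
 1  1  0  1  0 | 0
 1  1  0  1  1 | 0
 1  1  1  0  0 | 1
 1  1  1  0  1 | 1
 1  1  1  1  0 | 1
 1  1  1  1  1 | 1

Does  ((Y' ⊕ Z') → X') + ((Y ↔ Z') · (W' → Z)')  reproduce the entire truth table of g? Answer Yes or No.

Check the formula against g row by row:
  X=0, Y=0, Z=0, W=0, V=0: formula gives 1, g = 1 ✓
  X=0, Y=0, Z=0, W=0, V=1: formula gives 1, g = 1 ✓
  X=0, Y=0, Z=0, W=1, V=0: formula gives 1, g = 1 ✓
  X=0, Y=0, Z=0, W=1, V=1: formula gives 1, g = 1 ✓
  …
  X=0, Y=1, Z=0, W=0, V=0: formula gives 1, but g = 0 ✗
Row (0,1,0,0,0) is a counterexample, so the formula is not equivalent to g.

No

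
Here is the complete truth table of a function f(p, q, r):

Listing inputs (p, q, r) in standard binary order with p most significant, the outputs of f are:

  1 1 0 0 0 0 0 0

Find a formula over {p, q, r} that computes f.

f=1 on 2 inputs: (0,0,0), (0,0,1). Reading each as a conjunction of literals (¬p·¬q·¬r, ¬p·¬q·r) and taking the OR gives the canonical DNF.

f(p, q, r) = ((p' · q') · r') + ((p' · q') · r)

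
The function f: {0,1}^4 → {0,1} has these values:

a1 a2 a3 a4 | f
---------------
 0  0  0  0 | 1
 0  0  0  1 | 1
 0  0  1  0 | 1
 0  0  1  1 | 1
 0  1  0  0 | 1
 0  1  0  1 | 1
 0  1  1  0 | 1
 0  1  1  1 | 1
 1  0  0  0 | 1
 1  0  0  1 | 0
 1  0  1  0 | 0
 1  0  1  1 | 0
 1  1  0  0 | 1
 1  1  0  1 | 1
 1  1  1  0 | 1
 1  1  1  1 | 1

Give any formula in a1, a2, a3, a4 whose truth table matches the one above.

f(a1, a2, a3, a4) = not (((((a1 and not a2) and not a3) and a4) or (((a1 and not a2) and a3) and not a4)) or (((a1 and not a2) and a3) and a4))

There are just 3 zero rows: (1,0,0,1), (1,0,1,0), (1,0,1,1). Their minterms are a1·¬a2·¬a3·a4, a1·¬a2·a3·¬a4, a1·¬a2·a3·a4; the OR of those covers precisely the 0-outputs, and negating it yields f.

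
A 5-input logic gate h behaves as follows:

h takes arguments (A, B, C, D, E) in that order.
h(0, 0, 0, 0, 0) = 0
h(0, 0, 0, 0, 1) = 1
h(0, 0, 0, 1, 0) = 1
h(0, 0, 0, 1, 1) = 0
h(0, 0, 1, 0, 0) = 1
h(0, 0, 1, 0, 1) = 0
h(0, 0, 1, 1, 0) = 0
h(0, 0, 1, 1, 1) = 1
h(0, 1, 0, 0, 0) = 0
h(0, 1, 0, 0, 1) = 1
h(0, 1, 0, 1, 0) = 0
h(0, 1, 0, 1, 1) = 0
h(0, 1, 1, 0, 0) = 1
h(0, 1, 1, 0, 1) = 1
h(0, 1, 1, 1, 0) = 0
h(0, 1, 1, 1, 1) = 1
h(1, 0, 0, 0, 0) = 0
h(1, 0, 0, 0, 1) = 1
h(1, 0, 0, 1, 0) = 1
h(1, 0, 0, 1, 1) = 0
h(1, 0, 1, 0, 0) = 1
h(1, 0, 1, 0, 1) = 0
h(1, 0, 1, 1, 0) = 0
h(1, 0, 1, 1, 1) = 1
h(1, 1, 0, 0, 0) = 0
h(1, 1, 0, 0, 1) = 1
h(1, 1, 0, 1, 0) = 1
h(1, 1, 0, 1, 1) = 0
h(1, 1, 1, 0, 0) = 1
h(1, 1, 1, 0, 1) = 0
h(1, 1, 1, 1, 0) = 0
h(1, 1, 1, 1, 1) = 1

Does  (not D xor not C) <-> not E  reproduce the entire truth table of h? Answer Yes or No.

Evaluate (not D xor not C) <-> not E on each row and compare to h:
  A=0, B=0, C=0, D=0, E=0: formula gives 0, h = 0 ✓
  A=0, B=0, C=0, D=0, E=1: formula gives 1, h = 1 ✓
  A=0, B=0, C=0, D=1, E=0: formula gives 1, h = 1 ✓
  A=0, B=0, C=0, D=1, E=1: formula gives 0, h = 0 ✓
  …
  A=0, B=1, C=0, D=1, E=0: formula gives 1, but h = 0 ✗
Since they disagree at (0,1,0,1,0), the expression is not a correct formula for h.

No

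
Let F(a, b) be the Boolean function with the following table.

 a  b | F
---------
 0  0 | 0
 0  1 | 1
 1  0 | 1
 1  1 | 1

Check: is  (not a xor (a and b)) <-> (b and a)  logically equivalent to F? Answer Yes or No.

Evaluate (not a xor (a and b)) <-> (b and a) on each row and compare to F:
  a=0, b=0: formula gives 0, F = 0 ✓
  a=0, b=1: formula gives 0, but F = 1 ✗
Row (0,1) is a counterexample, so the formula is not equivalent to F.

No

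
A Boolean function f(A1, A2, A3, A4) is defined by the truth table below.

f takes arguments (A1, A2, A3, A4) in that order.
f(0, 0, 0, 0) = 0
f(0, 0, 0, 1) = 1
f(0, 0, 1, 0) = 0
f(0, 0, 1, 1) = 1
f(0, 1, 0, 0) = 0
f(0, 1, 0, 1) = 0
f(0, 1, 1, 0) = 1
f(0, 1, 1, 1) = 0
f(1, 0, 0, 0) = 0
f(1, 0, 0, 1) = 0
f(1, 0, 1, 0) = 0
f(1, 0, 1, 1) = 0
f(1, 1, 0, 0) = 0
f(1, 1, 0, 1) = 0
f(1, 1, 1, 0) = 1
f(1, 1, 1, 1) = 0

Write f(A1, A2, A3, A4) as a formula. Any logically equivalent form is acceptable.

The 1-rows are (0,0,0,1), (0,0,1,1), (0,1,1,0), (1,1,1,0). Each contributes one minterm — ¬A1·¬A2·¬A3·A4; ¬A1·¬A2·A3·A4; ¬A1·A2·A3·¬A4; A1·A2·A3·¬A4 — and their disjunction is a sum-of-products form of f.

f(A1, A2, A3, A4) = (((((not A1 and not A2) and not A3) and A4) or (((not A1 and not A2) and A3) and A4)) or (((not A1 and A2) and A3) and not A4)) or (((A1 and A2) and A3) and not A4)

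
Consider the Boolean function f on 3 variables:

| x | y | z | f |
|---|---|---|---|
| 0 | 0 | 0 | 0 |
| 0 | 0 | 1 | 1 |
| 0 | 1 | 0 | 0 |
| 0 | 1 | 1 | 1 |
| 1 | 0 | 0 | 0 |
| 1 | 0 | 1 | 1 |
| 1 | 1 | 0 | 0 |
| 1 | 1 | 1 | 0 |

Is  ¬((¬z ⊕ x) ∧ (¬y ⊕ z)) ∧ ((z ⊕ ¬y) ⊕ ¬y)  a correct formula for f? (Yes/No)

Test each input against both f and the formula:
  x=0, y=0, z=0: formula gives 0, f = 0 ✓
  x=0, y=0, z=1: formula gives 1, f = 1 ✓
  x=0, y=1, z=0: formula gives 0, f = 0 ✓
  x=0, y=1, z=1: formula gives 1, f = 1 ✓
  x=1, y=0, z=0: formula gives 0, f = 0 ✓
  … (the remaining 3 rows also agree.)
Every row agrees, so the formula is equivalent.

Yes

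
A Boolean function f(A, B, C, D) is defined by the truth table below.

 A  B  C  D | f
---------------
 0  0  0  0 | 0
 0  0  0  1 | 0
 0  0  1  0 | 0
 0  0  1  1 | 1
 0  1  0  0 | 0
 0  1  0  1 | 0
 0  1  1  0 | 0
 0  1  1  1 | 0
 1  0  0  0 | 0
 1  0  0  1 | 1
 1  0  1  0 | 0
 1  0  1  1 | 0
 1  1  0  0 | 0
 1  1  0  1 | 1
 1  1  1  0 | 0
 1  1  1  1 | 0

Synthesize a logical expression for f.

f=1 on 3 inputs: (0,0,1,1), (1,0,0,1), (1,1,0,1). Reading each as a conjunction of literals (¬A·¬B·C·D, A·¬B·¬C·D, A·B·¬C·D) and taking the OR gives the canonical DNF.

f(A, B, C, D) = ((((A' · B') · C) · D) + (((A · B') · C') · D)) + (((A · B) · C') · D)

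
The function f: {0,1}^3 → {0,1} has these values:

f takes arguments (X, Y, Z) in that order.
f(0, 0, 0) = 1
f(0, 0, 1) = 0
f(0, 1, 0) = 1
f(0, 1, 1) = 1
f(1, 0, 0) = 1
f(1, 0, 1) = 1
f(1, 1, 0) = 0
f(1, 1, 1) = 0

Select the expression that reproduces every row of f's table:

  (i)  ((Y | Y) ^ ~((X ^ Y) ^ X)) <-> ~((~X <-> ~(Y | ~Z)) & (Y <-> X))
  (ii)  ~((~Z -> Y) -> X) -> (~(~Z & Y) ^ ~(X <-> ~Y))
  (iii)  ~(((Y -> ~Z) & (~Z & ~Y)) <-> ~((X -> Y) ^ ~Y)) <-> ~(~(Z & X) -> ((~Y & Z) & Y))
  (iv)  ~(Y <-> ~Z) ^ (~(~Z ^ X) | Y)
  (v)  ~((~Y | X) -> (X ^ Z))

(ii) disagrees with f on (0,1,0) (formula → 0, table → 1); rule it out.
(iii) disagrees with f on (0,0,0) (formula → 0, table → 1); rule it out.
(iv) disagrees with f on (0,0,1) (formula → 1, table → 0); rule it out.
(v) disagrees with f on (0,1,0) (formula → 0, table → 1); rule it out.
That leaves (i). Evaluating it on every row reproduces the table of f exactly.

i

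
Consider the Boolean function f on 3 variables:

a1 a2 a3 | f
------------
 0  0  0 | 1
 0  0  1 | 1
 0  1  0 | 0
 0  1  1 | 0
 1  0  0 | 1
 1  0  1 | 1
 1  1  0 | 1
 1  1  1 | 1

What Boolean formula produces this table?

The 0-rows are (0,1,0), (0,1,1). Take each as a conjunction (¬a1·a2·¬a3, ¬a1·a2·a3), form their disjunction, and complement — that gives a formula that is 1 everywhere f is.

f(a1, a2, a3) = NOT (((NOT a1 AND a2) AND NOT a3) OR ((NOT a1 AND a2) AND a3))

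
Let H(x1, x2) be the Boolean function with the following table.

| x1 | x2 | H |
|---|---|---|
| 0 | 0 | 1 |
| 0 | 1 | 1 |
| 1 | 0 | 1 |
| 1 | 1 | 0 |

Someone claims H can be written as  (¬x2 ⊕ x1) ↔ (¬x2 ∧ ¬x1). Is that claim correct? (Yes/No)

Test each input against both H and the formula:
  x1=0, x2=0: formula gives 1, H = 1 ✓
  x1=0, x2=1: formula gives 1, H = 1 ✓
  x1=1, x2=0: formula gives 1, H = 1 ✓
  x1=1, x2=1: formula gives 0, H = 0 ✓
All 4 rows match — the expression computes H exactly.

Yes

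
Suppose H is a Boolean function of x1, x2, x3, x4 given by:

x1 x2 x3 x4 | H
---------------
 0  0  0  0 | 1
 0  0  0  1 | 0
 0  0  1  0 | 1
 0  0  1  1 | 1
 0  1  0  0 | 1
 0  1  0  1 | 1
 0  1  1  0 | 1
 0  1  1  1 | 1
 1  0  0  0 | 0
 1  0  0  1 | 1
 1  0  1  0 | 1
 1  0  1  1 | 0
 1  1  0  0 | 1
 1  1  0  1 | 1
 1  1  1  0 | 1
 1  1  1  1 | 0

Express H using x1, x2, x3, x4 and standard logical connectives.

The 0-rows are (0,0,0,1), (1,0,0,0), (1,0,1,1), (1,1,1,1). Take each as a conjunction (¬x1·¬x2·¬x3·x4, x1·¬x2·¬x3·¬x4, x1·¬x2·x3·x4, x1·x2·x3·x4), form their disjunction, and complement — that gives a formula that is 1 everywhere H is.

H(x1, x2, x3, x4) = not ((((((not x1 and not x2) and not x3) and x4) or (((x1 and not x2) and not x3) and not x4)) or (((x1 and not x2) and x3) and x4)) or (((x1 and x2) and x3) and x4))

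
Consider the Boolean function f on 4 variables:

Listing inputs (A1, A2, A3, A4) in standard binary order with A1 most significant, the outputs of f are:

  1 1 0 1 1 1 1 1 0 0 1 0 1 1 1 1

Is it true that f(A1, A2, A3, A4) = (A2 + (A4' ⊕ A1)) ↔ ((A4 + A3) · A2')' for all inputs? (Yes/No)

Yes

Evaluate (A2 + (A4' ⊕ A1)) ↔ ((A4 + A3) · A2')' on each row and compare to f:
  A1=0, A2=0, A3=0, A4=0: formula gives 1, f = 1 ✓
  A1=0, A2=0, A3=0, A4=1: formula gives 1, f = 1 ✓
  A1=0, A2=0, A3=1, A4=0: formula gives 0, f = 0 ✓
  A1=0, A2=0, A3=1, A4=1: formula gives 1, f = 1 ✓
  …and likewise for the remaining 12 rows.
No disagreement on any input; they are logically equivalent.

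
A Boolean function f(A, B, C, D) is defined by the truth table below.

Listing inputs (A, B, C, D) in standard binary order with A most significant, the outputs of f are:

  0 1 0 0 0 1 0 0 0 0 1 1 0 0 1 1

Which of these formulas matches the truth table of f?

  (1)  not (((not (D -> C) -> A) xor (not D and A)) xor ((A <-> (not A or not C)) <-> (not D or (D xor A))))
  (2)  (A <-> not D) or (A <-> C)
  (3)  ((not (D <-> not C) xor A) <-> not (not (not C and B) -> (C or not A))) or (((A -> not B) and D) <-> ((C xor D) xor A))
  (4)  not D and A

1

(2): at (0,0,0,0) it gives 1, but f = 0 — eliminated.
(3): at (0,0,0,0) it gives 1, but f = 0 — eliminated.
(4): at (0,0,0,1) it gives 0, but f = 1 — eliminated.
That leaves (1). Evaluating it on every row reproduces the table of f exactly.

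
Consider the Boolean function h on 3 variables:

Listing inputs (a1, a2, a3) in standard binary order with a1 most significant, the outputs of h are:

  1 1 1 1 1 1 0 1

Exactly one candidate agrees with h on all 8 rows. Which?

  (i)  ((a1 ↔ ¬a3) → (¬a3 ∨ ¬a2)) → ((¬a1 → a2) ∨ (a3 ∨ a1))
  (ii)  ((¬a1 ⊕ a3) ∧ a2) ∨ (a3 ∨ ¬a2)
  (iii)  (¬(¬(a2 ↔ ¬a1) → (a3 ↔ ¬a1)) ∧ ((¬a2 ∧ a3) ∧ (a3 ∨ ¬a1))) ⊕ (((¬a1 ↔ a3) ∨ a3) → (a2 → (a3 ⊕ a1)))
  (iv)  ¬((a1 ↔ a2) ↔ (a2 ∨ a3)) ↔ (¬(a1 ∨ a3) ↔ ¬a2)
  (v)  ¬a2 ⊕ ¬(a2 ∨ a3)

(i) disagrees with h on (0,0,0) (formula → 0, table → 1); rule it out.
(iii) disagrees with h on (1,1,0) (formula → 1, table → 0); rule it out.
(iv) disagrees with h on (0,1,0) (formula → 0, table → 1); rule it out.
(v) disagrees with h on (0,0,0) (formula → 0, table → 1); rule it out.
(ii) is the remaining candidate, and it agrees with h on all 8 inputs.

ii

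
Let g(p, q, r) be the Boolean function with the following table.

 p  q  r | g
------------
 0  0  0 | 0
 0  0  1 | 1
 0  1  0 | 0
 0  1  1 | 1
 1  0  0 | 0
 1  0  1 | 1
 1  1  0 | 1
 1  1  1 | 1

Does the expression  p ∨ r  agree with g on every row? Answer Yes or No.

Test each input against both g and the formula:
  p=0, q=0, r=0: formula gives 0, g = 0 ✓
  p=0, q=0, r=1: formula gives 1, g = 1 ✓
  p=0, q=1, r=0: formula gives 0, g = 0 ✓
  p=0, q=1, r=1: formula gives 1, g = 1 ✓
  p=1, q=0, r=0: formula gives 1, but g = 0 ✗
Since they disagree at (1,0,0), the expression is not a correct formula for g.

No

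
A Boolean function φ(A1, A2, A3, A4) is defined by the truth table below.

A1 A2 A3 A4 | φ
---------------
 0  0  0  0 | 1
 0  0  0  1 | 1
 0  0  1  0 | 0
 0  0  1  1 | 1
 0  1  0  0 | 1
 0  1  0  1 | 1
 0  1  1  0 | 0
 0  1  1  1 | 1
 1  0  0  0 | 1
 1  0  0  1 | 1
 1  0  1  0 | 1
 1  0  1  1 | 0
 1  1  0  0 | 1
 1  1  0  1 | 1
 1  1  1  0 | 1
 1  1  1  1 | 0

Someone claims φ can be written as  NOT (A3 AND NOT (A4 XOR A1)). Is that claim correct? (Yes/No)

Check the formula against φ row by row:
  A1=0, A2=0, A3=0, A4=0: formula gives 1, φ = 1 ✓
  A1=0, A2=0, A3=0, A4=1: formula gives 1, φ = 1 ✓
  A1=0, A2=0, A3=1, A4=0: formula gives 0, φ = 0 ✓
  A1=0, A2=0, A3=1, A4=1: formula gives 1, φ = 1 ✓
  … (the remaining 12 rows also agree.)
No disagreement on any input; they are logically equivalent.

Yes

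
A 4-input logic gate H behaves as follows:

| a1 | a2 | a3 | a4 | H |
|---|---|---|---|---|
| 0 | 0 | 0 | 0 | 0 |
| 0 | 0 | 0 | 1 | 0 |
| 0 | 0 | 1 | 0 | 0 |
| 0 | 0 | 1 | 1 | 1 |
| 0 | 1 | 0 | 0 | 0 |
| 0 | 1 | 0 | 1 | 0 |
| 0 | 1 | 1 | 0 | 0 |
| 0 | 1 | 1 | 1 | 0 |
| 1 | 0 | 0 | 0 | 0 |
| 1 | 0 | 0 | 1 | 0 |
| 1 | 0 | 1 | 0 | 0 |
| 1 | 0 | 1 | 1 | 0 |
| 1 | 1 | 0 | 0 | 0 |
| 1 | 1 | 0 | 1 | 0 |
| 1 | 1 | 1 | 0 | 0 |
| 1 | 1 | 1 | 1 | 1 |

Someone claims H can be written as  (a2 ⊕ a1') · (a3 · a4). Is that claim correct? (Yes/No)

Check the formula against H row by row:
  a1=0, a2=0, a3=0, a4=0: formula gives 0, H = 0 ✓
  a1=0, a2=0, a3=0, a4=1: formula gives 0, H = 0 ✓
  a1=0, a2=0, a3=1, a4=0: formula gives 0, H = 0 ✓
  a1=0, a2=0, a3=1, a4=1: formula gives 1, H = 1 ✓
  …and likewise for the remaining 12 rows.
No disagreement on any input; they are logically equivalent.

Yes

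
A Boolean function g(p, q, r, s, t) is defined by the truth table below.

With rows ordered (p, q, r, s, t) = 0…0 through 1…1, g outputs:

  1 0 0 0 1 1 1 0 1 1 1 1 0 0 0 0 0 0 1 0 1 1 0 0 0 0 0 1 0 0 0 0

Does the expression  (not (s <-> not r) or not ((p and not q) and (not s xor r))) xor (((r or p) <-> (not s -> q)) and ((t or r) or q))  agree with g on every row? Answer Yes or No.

Check the formula against g row by row:
  p=0, q=0, r=0, s=0, t=0: formula gives 1, g = 1 ✓
  p=0, q=0, r=0, s=0, t=1: formula gives 0, g = 0 ✓
  p=0, q=0, r=0, s=1, t=0: formula gives 1, but g = 0 ✗
Since they disagree at (0,0,0,1,0), the expression is not a correct formula for g.

No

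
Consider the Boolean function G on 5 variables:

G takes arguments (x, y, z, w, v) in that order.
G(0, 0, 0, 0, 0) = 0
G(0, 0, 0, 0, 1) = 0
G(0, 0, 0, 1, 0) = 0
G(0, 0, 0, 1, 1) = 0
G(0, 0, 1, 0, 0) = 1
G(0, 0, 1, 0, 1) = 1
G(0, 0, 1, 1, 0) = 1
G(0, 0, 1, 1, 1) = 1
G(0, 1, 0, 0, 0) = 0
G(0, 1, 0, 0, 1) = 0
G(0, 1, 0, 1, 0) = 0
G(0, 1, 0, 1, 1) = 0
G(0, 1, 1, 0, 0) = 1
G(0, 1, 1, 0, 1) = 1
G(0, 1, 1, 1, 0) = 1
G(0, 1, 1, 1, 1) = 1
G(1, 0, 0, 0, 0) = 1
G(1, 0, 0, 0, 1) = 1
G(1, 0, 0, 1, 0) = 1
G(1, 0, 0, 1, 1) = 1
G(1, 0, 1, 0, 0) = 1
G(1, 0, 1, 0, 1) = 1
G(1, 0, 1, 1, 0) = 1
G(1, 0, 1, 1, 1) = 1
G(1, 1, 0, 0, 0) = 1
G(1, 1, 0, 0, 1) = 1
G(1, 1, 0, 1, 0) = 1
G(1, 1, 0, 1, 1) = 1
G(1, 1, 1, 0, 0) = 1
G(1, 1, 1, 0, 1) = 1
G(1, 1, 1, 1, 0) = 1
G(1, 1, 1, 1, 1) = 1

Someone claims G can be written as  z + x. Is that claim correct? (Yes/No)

Yes

Check the formula against G row by row:
  x=0, y=0, z=0, w=0, v=0: formula gives 0, G = 0 ✓
  x=0, y=0, z=0, w=0, v=1: formula gives 0, G = 0 ✓
  x=0, y=0, z=0, w=1, v=0: formula gives 0, G = 0 ✓
  x=0, y=0, z=0, w=1, v=1: formula gives 0, G = 0 ✓
  … (the remaining 28 rows also agree.)
No disagreement on any input; they are logically equivalent.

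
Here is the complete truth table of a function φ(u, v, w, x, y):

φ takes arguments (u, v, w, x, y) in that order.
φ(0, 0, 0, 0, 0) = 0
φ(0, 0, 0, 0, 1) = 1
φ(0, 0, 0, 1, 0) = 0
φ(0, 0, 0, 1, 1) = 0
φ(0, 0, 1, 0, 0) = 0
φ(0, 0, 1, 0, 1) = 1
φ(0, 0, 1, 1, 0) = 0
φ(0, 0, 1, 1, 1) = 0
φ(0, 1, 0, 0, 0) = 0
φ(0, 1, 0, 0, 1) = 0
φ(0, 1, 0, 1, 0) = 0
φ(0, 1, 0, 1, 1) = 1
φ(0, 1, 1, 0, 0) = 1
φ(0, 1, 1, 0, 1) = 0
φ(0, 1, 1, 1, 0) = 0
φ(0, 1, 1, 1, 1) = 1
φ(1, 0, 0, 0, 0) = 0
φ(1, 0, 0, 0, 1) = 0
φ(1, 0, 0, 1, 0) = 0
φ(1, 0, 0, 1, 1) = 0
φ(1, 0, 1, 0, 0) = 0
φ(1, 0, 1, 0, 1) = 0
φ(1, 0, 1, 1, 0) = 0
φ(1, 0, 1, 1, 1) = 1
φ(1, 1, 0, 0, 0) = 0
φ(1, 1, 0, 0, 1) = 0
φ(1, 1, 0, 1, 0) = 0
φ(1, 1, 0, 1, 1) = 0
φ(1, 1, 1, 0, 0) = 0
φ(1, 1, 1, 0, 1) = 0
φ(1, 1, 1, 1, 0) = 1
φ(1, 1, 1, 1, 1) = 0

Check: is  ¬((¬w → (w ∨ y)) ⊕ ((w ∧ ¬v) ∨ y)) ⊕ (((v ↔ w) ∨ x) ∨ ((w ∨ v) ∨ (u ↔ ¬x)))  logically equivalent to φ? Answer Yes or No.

No

Evaluate ¬((¬w → (w ∨ y)) ⊕ ((w ∧ ¬v) ∨ y)) ⊕ (((v ↔ w) ∨ x) ∨ ((w ∨ v) ∨ (u ↔ ¬x))) on each row and compare to φ:
  u=0, v=0, w=0, x=0, y=0: formula gives 0, φ = 0 ✓
  u=0, v=0, w=0, x=0, y=1: formula gives 0, but φ = 1 ✗
Row (0,0,0,0,1) is a counterexample, so the formula is not equivalent to φ.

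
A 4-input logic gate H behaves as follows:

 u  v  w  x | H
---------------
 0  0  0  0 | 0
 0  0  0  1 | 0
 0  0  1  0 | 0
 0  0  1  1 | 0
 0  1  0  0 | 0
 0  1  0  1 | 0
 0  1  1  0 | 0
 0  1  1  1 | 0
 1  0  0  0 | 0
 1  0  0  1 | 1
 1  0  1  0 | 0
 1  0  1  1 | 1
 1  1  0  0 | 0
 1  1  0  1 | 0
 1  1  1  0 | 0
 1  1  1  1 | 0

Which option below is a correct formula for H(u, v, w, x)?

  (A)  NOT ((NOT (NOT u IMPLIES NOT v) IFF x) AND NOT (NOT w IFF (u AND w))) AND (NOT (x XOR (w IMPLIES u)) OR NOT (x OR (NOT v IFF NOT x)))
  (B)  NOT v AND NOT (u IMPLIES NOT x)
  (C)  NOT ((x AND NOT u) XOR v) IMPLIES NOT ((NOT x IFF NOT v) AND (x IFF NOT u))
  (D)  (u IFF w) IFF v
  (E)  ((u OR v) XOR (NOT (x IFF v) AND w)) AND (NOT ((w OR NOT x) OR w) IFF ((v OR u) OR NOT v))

(A) disagrees with H on (0,0,0,1) (formula → 1, table → 0); rule it out.
(C) disagrees with H on (0,0,0,0) (formula → 1, table → 0); rule it out.
(D) disagrees with H on (0,0,1,0) (formula → 1, table → 0); rule it out.
(E) disagrees with H on (0,1,0,1) (formula → 1, table → 0); rule it out.
Only (B) survives; checking it on all 16 rows confirms it matches H.

B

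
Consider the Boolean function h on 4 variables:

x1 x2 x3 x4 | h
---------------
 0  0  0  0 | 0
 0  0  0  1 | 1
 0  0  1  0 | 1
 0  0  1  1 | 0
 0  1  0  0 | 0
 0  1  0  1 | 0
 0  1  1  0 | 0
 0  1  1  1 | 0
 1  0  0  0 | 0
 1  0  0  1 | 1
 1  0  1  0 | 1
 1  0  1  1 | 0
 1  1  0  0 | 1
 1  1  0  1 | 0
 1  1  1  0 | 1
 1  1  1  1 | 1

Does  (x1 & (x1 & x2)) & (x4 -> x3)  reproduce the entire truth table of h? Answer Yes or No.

Check the formula against h row by row:
  x1=0, x2=0, x3=0, x4=0: formula gives 0, h = 0 ✓
  x1=0, x2=0, x3=0, x4=1: formula gives 0, but h = 1 ✗
Row (0,0,0,1) is a counterexample, so the formula is not equivalent to h.

No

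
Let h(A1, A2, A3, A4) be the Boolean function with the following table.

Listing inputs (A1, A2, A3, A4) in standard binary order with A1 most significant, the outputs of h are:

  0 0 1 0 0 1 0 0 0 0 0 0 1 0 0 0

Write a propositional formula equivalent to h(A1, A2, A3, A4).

The 1-rows are (0,0,1,0), (0,1,0,1), (1,1,0,0). Each contributes one minterm — ¬A1·¬A2·A3·¬A4; ¬A1·A2·¬A3·A4; A1·A2·¬A3·¬A4 — and their disjunction is a sum-of-products form of h.

h(A1, A2, A3, A4) = ((((not A1 and not A2) and A3) and not A4) or (((not A1 and A2) and not A3) and A4)) or (((A1 and A2) and not A3) and not A4)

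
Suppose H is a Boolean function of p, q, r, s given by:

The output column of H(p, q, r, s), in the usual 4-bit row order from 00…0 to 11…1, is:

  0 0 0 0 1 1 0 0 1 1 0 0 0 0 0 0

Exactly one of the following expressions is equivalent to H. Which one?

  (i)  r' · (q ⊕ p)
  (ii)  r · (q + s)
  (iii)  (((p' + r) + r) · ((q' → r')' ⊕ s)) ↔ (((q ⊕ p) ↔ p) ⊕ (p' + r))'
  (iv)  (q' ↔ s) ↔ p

(ii): at (0,0,1,1) it gives 1, but H = 0 — eliminated.
(iii): at (0,0,0,1) it gives 1, but H = 0 — eliminated.
(iv): at (0,0,0,0) it gives 1, but H = 0 — eliminated.
Only (i) survives; checking it on all 16 rows confirms it matches H.

i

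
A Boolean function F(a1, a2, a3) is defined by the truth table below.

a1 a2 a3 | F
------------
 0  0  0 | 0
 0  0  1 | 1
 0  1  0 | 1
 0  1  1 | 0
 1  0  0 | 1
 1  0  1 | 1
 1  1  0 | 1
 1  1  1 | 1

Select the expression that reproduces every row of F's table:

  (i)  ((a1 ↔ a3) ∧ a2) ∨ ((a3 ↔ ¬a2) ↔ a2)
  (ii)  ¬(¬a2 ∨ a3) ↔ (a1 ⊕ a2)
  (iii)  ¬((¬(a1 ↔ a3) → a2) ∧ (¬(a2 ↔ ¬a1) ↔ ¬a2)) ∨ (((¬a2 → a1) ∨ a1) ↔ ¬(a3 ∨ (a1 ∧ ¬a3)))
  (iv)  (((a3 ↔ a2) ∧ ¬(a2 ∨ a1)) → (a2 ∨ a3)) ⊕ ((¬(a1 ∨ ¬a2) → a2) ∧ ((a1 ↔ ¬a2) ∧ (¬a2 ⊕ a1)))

iii

(i) disagrees with F on (0,0,0) (formula → 1, table → 0); rule it out.
(ii) disagrees with F on (0,0,0) (formula → 1, table → 0); rule it out.
(iv) disagrees with F on (0,1,1) (formula → 1, table → 0); rule it out.
Only (iii) survives; checking it on all 8 rows confirms it matches F.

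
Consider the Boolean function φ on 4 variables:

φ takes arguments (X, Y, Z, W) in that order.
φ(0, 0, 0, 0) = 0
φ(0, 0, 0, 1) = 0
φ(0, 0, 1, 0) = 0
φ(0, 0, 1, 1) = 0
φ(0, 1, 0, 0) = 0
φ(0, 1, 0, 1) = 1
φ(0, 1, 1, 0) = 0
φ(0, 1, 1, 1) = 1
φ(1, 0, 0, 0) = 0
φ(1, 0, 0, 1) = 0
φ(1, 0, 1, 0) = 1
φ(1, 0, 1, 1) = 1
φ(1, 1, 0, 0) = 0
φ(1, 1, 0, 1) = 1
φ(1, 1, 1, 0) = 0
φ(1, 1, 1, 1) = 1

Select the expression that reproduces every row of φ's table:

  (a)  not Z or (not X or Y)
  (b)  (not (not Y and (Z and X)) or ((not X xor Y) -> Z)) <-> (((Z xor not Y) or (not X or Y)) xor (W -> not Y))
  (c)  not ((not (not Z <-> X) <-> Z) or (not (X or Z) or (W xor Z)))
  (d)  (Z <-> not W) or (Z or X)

b

(a): at (0,0,0,0) it gives 1, but φ = 0 — eliminated.
(c): at (0,0,1,1) it gives 1, but φ = 0 — eliminated.
(d): at (0,0,0,1) it gives 1, but φ = 0 — eliminated.
That leaves (b). Evaluating it on every row reproduces the table of φ exactly.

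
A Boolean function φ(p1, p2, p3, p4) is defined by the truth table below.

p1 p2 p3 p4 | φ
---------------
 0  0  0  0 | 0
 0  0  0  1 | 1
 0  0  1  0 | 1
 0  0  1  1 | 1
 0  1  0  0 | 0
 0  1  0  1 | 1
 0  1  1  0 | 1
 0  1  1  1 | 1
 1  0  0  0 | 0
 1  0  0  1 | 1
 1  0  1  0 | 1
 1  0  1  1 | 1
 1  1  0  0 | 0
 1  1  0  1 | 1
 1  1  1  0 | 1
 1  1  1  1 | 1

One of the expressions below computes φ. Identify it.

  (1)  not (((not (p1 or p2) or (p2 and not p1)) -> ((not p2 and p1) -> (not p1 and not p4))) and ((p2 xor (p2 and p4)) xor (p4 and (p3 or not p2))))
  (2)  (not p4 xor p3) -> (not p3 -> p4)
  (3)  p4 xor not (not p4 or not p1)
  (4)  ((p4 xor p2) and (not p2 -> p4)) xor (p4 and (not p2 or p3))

(1) fails at (0,0,0,0): the formula yields 1, φ is 0.
(3) fails at (0,0,1,0): the formula yields 0, φ is 1.
(4) fails at (0,0,0,1): the formula yields 0, φ is 1.
(2) is the remaining candidate, and it agrees with φ on all 16 inputs.

2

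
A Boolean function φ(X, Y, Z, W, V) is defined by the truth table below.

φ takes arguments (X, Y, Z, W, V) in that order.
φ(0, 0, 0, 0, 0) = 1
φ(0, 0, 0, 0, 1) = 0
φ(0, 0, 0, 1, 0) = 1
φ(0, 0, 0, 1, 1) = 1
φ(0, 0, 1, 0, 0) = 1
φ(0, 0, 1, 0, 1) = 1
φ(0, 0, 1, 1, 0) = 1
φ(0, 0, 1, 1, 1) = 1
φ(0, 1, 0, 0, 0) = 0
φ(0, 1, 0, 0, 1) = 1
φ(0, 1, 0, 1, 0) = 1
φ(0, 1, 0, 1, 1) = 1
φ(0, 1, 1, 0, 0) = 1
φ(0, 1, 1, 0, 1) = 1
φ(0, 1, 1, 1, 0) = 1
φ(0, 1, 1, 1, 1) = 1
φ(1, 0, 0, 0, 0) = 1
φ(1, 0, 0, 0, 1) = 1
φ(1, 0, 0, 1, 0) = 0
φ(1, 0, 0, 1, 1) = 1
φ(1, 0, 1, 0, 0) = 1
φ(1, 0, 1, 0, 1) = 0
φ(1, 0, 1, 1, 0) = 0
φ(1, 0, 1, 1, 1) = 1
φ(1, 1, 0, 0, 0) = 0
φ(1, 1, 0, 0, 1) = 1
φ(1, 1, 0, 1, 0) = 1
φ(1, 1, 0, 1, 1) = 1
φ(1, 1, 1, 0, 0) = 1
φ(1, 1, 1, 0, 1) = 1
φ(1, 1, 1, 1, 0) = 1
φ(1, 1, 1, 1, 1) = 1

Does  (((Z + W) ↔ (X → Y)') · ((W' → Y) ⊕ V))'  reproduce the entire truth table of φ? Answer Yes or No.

Yes

Test each input against both φ and the formula:
  X=0, Y=0, Z=0, W=0, V=0: formula gives 1, φ = 1 ✓
  X=0, Y=0, Z=0, W=0, V=1: formula gives 0, φ = 0 ✓
  X=0, Y=0, Z=0, W=1, V=0: formula gives 1, φ = 1 ✓
  X=0, Y=0, Z=0, W=1, V=1: formula gives 1, φ = 1 ✓
  … (the remaining 28 rows also agree.)
All 32 rows match — the expression computes φ exactly.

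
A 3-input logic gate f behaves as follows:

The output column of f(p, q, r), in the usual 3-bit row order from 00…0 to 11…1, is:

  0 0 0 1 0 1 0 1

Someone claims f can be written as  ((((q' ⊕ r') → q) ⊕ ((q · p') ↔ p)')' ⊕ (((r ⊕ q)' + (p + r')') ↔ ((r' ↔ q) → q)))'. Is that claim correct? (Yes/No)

Check the formula against f row by row:
  p=0, q=0, r=0: formula gives 0, f = 0 ✓
  p=0, q=0, r=1: formula gives 0, f = 0 ✓
  p=0, q=1, r=0: formula gives 0, f = 0 ✓
  p=0, q=1, r=1: formula gives 1, f = 1 ✓
  p=1, q=0, r=0: formula gives 1, but f = 0 ✗
A single disagreement suffices: at (1,0,0) they differ, so the formula does not compute f.

No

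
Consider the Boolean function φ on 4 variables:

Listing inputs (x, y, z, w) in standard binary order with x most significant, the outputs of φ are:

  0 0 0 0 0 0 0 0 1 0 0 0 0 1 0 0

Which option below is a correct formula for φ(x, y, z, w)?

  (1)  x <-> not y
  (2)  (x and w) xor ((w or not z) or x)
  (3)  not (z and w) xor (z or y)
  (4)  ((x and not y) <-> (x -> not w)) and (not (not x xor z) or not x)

(1) disagrees with φ on (0,1,0,0) (formula → 1, table → 0); rule it out.
(2) disagrees with φ on (0,0,0,0) (formula → 1, table → 0); rule it out.
(3) disagrees with φ on (0,0,0,0) (formula → 1, table → 0); rule it out.
That leaves (4). Evaluating it on every row reproduces the table of φ exactly.

4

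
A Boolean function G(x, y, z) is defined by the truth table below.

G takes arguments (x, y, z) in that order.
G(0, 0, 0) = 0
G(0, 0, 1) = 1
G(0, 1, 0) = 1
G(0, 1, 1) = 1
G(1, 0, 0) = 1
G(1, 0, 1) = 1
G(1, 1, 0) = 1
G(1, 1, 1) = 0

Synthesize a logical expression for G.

G(x, y, z) = ~(((~x & ~y) & ~z) | ((x & y) & z))

The 0-rows are (0,0,0), (1,1,1). Take each as a conjunction (¬x·¬y·¬z, x·y·z), form their disjunction, and complement — that gives a formula that is 1 everywhere G is.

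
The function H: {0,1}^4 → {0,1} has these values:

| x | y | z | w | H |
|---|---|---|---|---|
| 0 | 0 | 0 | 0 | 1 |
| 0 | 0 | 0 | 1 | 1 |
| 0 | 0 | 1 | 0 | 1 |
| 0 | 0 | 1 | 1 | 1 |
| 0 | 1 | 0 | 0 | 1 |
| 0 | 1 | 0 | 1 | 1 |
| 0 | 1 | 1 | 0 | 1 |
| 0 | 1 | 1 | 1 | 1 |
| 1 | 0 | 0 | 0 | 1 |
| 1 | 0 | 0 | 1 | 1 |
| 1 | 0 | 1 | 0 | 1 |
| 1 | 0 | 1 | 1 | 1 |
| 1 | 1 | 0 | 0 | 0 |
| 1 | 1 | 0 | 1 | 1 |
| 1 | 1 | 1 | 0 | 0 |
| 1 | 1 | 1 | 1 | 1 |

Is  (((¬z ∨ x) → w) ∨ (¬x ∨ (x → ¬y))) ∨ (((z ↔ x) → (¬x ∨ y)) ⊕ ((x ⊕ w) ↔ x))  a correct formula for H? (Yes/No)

Yes

Test each input against both H and the formula:
  x=0, y=0, z=0, w=0: formula gives 1, H = 1 ✓
  x=0, y=0, z=0, w=1: formula gives 1, H = 1 ✓
  x=0, y=0, z=1, w=0: formula gives 1, H = 1 ✓
  x=0, y=0, z=1, w=1: formula gives 1, H = 1 ✓
  … (the remaining 12 rows also agree.)
All 16 rows match — the expression computes H exactly.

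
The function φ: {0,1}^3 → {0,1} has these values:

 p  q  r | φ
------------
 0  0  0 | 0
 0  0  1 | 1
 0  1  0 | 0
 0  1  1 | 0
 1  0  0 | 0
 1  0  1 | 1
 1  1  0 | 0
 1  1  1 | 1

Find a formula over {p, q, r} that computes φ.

Collect the rows where φ=1 — (0,0,1), (1,0,1), (1,1,1) — and write one minterm per row: ¬p·¬q·r, p·¬q·r, p·q·r. Their union (logical OR) reproduces the table exactly.

φ(p, q, r) = (((~p & ~q) & r) | ((p & ~q) & r)) | ((p & q) & r)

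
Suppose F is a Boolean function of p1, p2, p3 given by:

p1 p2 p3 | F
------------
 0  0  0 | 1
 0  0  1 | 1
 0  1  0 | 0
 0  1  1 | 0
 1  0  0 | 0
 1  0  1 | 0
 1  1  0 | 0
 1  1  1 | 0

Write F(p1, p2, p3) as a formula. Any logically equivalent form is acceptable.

Collect the rows where F=1 — (0,0,0), (0,0,1) — and write one minterm per row: ¬p1·¬p2·¬p3, ¬p1·¬p2·p3. Their union (logical OR) reproduces the table exactly.

F(p1, p2, p3) = ((not p1 and not p2) and not p3) or ((not p1 and not p2) and p3)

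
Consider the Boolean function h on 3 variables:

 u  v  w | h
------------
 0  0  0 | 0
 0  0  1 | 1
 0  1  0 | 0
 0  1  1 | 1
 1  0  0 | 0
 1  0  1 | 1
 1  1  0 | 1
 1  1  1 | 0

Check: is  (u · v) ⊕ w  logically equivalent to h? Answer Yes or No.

Yes

Test each input against both h and the formula:
  u=0, v=0, w=0: formula gives 0, h = 0 ✓
  u=0, v=0, w=1: formula gives 1, h = 1 ✓
  u=0, v=1, w=0: formula gives 0, h = 0 ✓
  u=0, v=1, w=1: formula gives 1, h = 1 ✓
  u=1, v=0, w=0: formula gives 0, h = 0 ✓
  …and likewise for the remaining 3 rows.
No disagreement on any input; they are logically equivalent.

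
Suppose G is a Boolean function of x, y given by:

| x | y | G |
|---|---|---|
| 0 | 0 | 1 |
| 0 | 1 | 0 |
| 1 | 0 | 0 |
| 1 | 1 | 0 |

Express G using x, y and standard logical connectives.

G(x, y) = (x + y)'

The output is 1 only when every input is 0 — NOR of all inputs.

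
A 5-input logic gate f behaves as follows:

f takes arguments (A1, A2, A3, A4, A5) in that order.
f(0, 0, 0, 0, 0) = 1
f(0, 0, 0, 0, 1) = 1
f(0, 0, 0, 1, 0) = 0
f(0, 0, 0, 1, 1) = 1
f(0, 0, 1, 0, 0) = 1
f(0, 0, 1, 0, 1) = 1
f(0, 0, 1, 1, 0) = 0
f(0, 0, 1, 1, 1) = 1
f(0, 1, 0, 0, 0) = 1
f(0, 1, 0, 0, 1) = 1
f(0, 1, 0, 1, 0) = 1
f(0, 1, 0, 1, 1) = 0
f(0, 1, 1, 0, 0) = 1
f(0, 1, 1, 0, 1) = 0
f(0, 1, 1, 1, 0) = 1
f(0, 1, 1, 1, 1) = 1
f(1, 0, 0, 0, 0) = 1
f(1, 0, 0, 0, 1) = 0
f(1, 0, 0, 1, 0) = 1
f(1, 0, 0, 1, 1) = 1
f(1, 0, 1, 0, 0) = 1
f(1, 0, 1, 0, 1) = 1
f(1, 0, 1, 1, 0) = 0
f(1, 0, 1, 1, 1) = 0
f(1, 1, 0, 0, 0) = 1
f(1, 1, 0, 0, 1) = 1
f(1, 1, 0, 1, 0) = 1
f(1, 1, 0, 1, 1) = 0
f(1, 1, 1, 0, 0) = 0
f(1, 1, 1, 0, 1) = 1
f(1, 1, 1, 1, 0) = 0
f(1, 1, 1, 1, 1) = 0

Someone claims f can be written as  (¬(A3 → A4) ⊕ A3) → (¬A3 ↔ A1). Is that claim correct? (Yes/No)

Evaluate (¬(A3 → A4) ⊕ A3) → (¬A3 ↔ A1) on each row and compare to f:
  A1=0, A2=0, A3=0, A4=0, A5=0: formula gives 1, f = 1 ✓
  A1=0, A2=0, A3=0, A4=0, A5=1: formula gives 1, f = 1 ✓
  A1=0, A2=0, A3=0, A4=1, A5=0: formula gives 1, but f = 0 ✗
Row (0,0,0,1,0) is a counterexample, so the formula is not equivalent to f.

No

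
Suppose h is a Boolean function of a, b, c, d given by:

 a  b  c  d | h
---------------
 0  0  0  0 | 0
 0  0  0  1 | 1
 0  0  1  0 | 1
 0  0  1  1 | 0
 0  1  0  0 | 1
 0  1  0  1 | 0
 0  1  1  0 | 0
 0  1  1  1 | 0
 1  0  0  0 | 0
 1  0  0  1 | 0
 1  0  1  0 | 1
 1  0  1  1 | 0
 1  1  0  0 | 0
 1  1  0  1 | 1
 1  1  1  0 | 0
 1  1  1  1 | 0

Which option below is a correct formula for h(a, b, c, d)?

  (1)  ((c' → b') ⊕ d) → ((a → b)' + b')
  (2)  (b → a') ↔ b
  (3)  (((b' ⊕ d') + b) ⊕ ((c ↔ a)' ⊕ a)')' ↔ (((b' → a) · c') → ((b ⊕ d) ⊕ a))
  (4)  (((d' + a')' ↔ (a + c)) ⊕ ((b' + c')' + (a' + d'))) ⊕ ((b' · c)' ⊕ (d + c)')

3

(1) fails at (0,0,0,0): the formula yields 1, h is 0.
(2) fails at (0,0,0,1): the formula yields 0, h is 1.
(4) fails at (0,0,1,1): the formula yields 1, h is 0.
Only (3) survives; checking it on all 16 rows confirms it matches h.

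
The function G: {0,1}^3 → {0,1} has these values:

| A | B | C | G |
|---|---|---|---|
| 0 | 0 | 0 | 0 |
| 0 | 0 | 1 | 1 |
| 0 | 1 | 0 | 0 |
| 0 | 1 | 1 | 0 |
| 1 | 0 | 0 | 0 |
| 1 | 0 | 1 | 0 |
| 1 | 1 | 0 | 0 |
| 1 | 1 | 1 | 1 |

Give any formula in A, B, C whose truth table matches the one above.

G(A, B, C) = ((~A & ~B) & C) | ((A & B) & C)

Collect the rows where G=1 — (0,0,1), (1,1,1) — and write one minterm per row: ¬A·¬B·C, A·B·C. Their union (logical OR) reproduces the table exactly.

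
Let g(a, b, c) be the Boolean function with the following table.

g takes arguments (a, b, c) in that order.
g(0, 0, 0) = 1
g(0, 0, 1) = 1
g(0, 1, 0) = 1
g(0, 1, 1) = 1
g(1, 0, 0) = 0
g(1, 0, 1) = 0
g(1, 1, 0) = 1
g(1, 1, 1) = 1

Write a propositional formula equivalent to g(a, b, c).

g(a, b, c) = not (((a and not b) and not c) or ((a and not b) and c))

The 0-rows are (1,0,0), (1,0,1). Take each as a conjunction (a·¬b·¬c, a·¬b·c), form their disjunction, and complement — that gives a formula that is 1 everywhere g is.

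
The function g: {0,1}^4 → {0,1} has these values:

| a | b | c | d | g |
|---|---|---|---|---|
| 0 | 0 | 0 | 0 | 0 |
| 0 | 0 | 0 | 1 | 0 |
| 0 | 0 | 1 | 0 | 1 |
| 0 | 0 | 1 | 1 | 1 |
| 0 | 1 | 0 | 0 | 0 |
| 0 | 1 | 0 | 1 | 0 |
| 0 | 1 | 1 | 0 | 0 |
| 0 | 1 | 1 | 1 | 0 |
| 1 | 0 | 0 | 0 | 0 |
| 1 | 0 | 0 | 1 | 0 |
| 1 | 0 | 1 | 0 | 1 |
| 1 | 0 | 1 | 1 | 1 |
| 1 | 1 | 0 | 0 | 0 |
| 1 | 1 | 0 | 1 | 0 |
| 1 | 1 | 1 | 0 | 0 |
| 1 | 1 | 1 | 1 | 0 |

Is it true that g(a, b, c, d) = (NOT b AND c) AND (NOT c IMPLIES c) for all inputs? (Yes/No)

Evaluate (NOT b AND c) AND (NOT c IMPLIES c) on each row and compare to g:
  a=0, b=0, c=0, d=0: formula gives 0, g = 0 ✓
  a=0, b=0, c=0, d=1: formula gives 0, g = 0 ✓
  a=0, b=0, c=1, d=0: formula gives 1, g = 1 ✓
  a=0, b=0, c=1, d=1: formula gives 1, g = 1 ✓
  … (the remaining 12 rows also agree.)
No disagreement on any input; they are logically equivalent.

Yes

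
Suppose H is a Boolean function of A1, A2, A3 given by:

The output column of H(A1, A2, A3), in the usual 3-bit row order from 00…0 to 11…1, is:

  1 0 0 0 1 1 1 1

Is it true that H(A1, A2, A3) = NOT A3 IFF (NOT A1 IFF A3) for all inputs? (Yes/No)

Test each input against both H and the formula:
  A1=0, A2=0, A3=0: formula gives 0, but H = 1 ✗
Row (0,0,0) is a counterexample, so the formula is not equivalent to H.

No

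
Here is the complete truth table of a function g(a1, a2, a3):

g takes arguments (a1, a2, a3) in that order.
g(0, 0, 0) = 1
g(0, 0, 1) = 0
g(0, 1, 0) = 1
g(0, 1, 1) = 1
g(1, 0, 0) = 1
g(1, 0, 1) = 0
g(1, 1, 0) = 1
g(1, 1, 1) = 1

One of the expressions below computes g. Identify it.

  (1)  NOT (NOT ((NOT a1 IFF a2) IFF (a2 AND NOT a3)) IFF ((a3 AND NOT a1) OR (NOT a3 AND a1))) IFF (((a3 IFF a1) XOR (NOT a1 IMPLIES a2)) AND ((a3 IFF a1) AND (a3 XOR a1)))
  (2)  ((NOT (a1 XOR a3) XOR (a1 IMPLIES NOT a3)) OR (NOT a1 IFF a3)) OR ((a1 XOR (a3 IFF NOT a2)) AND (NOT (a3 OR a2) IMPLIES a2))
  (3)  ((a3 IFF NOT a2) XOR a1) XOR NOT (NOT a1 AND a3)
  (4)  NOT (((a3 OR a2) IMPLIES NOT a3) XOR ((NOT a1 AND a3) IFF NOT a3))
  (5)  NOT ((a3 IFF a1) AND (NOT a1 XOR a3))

1

(2) disagrees with g on (0,0,0) (formula → 0, table → 1); rule it out.
(3) disagrees with g on (0,0,1) (formula → 1, table → 0); rule it out.
(4) disagrees with g on (0,0,0) (formula → 0, table → 1); rule it out.
(5) disagrees with g on (0,0,0) (formula → 0, table → 1); rule it out.
Only (1) survives; checking it on all 8 rows confirms it matches g.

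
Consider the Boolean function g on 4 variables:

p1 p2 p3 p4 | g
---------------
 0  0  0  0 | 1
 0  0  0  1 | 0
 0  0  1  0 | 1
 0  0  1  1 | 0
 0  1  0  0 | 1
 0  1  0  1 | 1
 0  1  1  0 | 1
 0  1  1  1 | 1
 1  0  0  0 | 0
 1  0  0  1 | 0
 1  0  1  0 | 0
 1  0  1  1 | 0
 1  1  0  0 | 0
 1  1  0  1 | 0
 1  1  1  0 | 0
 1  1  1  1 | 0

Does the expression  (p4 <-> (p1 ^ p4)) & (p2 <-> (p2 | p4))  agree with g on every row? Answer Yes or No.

Yes

Evaluate (p4 <-> (p1 ^ p4)) & (p2 <-> (p2 | p4)) on each row and compare to g:
  p1=0, p2=0, p3=0, p4=0: formula gives 1, g = 1 ✓
  p1=0, p2=0, p3=0, p4=1: formula gives 0, g = 0 ✓
  p1=0, p2=0, p3=1, p4=0: formula gives 1, g = 1 ✓
  p1=0, p2=0, p3=1, p4=1: formula gives 0, g = 0 ✓
  …and likewise for the remaining 12 rows.
All 16 rows match — the expression computes g exactly.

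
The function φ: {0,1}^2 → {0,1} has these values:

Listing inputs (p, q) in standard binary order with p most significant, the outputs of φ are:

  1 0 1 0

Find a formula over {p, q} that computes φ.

The output is the negation of q.

φ(p, q) = not q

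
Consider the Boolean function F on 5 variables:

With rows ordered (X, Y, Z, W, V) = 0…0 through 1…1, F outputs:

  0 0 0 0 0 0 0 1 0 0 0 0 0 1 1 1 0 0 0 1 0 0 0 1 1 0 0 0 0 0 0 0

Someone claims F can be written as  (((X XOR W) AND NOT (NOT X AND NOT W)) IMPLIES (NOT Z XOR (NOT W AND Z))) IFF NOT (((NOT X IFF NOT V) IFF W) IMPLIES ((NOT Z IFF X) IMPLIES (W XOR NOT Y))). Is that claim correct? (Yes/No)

No

Check the formula against F row by row:
  X=0, Y=0, Z=0, W=0, V=0: formula gives 0, F = 0 ✓
  X=0, Y=0, Z=0, W=0, V=1: formula gives 0, F = 0 ✓
  X=0, Y=0, Z=0, W=1, V=0: formula gives 0, F = 0 ✓
  X=0, Y=0, Z=0, W=1, V=1: formula gives 0, F = 0 ✓
  …
  X=1, Y=0, Z=1, W=1, V=1: formula gives 0, but F = 1 ✗
Since they disagree at (1,0,1,1,1), the expression is not a correct formula for F.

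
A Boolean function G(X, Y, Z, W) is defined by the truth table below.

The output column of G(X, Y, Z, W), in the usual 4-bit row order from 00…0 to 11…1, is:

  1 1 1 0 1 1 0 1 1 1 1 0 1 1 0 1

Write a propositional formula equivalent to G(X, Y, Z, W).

There are just 4 zero rows: (0,0,1,1), (0,1,1,0), (1,0,1,1), (1,1,1,0). Their minterms are ¬X·¬Y·Z·W, ¬X·Y·Z·¬W, X·¬Y·Z·W, X·Y·Z·¬W; the OR of those covers precisely the 0-outputs, and negating it yields G.

G(X, Y, Z, W) = ~((((((~X & ~Y) & Z) & W) | (((~X & Y) & Z) & ~W)) | (((X & ~Y) & Z) & W)) | (((X & Y) & Z) & ~W))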